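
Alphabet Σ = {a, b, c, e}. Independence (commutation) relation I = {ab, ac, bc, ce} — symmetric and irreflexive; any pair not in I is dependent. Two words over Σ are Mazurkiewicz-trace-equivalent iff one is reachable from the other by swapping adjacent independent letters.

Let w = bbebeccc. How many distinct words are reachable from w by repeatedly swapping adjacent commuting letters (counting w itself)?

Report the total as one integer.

#0=b has no predecessor
#1=b depends on [0:b]
#2=e depends on [1:b]
#3=b depends on [2:e]
#4=e depends on [3:b]
#5=c has no predecessor
#6=c depends on [5:c]
#7=c depends on [6:c]
sources: [0:b, 5:c]
N(rest) = Σ N(rest − s) over sources s of rest; N(one piece) = 1:
  size 1 → [4]=1  [7]=1
  size 2 → [3,4]=1  [4,7]=2  [6,7]=1
  size 3 → [2,3,4]=1  [3,4,7]=3  [4,6,7]=3  [5,6,7]=1
  size 4 → [1,2,3,4]=1  [2,3,4,7]=4  [3,4,6,7]=6  [4,5,6,7]=4
  size 5 → [0,1,2,3,4]=1  [1,2,3,4,7]=5  [2,3,4,6,7]=10  [3,4,5,6,7]=10
  size 6 → [0,1,2,3,4,7]=6  [1,2,3,4,6,7]=15  [2,3,4,5,6,7]=20
  first=0(b) contributes 35
  first=5(c) contributes 21
|[w]| = 56

56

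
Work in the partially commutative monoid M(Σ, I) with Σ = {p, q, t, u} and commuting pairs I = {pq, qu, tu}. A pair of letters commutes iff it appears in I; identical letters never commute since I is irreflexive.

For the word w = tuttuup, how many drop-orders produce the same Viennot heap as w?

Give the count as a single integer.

20

drop 0:t onto floor
drop 1:u onto floor
drop 2:t onto {0:t}
drop 3:t onto {2:t}
drop 4:u onto {1:u}
drop 5:u onto {4:u}
drop 6:p onto {3:t, 5:u}
ground layer = {0:t, 1:u}
drop-orders for the pieces not yet dropped (sum over which currently-grounded one goes next):
  1 to go: {6} 1
  2 to go: {3,6} 1  {5,6} 1
  3 to go: {2,3,6} 1  {3,5,6} 2  {4,5,6} 1
  4 to go: {0,2,3,6} 1  {1,4,5,6} 1  {2,3,5,6} 3  {3,4,5,6} 3
  5 to go: {0,2,3,5,6} 4  {1,3,4,5,6} 4  {2,3,4,5,6} 6
  if 0:t drops first: 10 orders
  if 1:u drops first: 10 orders
heap linearizations: 20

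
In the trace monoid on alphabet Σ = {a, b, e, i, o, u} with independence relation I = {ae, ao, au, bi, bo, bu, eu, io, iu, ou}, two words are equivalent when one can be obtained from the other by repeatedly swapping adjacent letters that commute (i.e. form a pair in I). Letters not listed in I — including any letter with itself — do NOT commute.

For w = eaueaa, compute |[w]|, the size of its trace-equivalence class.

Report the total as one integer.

60

drop 0:e onto floor
drop 1:a onto floor
drop 2:u onto floor
drop 3:e onto {0:e}
drop 4:a onto {1:a}
drop 5:a onto {4:a}
ground layer = {0:e, 1:a, 2:u}
drop-orders for the pieces not yet dropped (sum over which currently-grounded one goes next):
  1 to go: {2} 1  {3} 1  {5} 1
  2 to go: {0,3} 1  {2,3} 2  {2,5} 2  {3,5} 2  {4,5} 1
  3 to go: {0,2,3} 3  {0,3,5} 3  {1,4,5} 1  {2,3,5} 6  {2,4,5} 3  {3,4,5} 3
  4 to go: {0,2,3,5} 12  {0,3,4,5} 6  {1,2,4,5} 4  {1,3,4,5} 4  {2,3,4,5} 12
  if 0:e drops first: 20 orders
  if 1:a drops first: 30 orders
  if 2:u drops first: 10 orders
heap linearizations: 60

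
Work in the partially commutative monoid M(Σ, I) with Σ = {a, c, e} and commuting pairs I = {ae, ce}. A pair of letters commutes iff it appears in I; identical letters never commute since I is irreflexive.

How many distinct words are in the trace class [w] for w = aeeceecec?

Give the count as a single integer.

piece 0:a — minimal
piece 1:e — minimal
piece 2:e rests on {1:e}
piece 3:c rests on {0:a}
piece 4:e rests on {2:e}
piece 5:e rests on {4:e}
piece 6:c rests on {3:c}
piece 7:e rests on {5:e}
piece 8:c rests on {6:c}
minimal pieces: {0:a, 1:e}
ways to finish when only these pieces remain (= sum over removing one remaining piece with nothing left below it):
  1 left: {7}→1  {8}→1
  2 left: {5,7}→1  {6,8}→1  {7,8}→2
  3 left: {3,6,8}→1  {4,5,7}→1  {5,7,8}→3  {6,7,8}→3
  4 left: {0,3,6,8}→1  {2,4,5,7}→1  {3,6,7,8}→4  {4,5,7,8}→4  {5,6,7,8}→6
  5 left: {0,3,6,7,8}→5  {1,2,4,5,7}→1  {2,4,5,7,8}→5  {3,5,6,7,8}→10  {4,5,6,7,8}→10
  6 left: {0,3,5,6,7,8}→15  {1,2,4,5,7,8}→6  {2,4,5,6,7,8}→15  {3,4,5,6,7,8}→20
  7 left: {0,3,4,5,6,7,8}→35  {1,2,4,5,6,7,8}→21  {2,3,4,5,6,7,8}→35
  placing 0:a first → 56 extensions
  placing 1:e first → 70 extensions
total linear extensions = 126

126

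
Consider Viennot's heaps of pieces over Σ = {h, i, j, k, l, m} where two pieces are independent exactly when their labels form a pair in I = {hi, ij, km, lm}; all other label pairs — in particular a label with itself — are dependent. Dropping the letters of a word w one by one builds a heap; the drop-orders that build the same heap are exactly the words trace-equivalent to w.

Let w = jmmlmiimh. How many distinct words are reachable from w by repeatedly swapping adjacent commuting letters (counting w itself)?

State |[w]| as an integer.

4

0(j) covers ∅
1(m) covers 0:j
2(m) covers 1:m
3(l) covers 0:j
4(m) covers 2:m
5(i) covers 3:l, 4:m
6(i) covers 5:i
7(m) covers 6:i
8(h) covers 7:m
floor of heap: 0:j
completions by unplaced set U, small U first (add the entries for U minus each lowest piece of U):
  |U|=1: {8}:1
  |U|=2: {7,8}:1
  |U|=3: {6,7,8}:1
  |U|=4: {5,6,7,8}:1
  |U|=5: {3,5,6,7,8}:1  {4,5,6,7,8}:1
  |U|=6: {2,4,5,6,7,8}:1  {3,4,5,6,7,8}:2
  |U|=7: {1,2,4,5,6,7,8}:1  {2,3,4,5,6,7,8}:3
  start at 0(j): 4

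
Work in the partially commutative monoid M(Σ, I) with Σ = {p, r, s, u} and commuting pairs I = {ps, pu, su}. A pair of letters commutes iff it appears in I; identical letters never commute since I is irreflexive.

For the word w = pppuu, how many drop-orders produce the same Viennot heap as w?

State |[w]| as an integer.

drop 0:p onto floor
drop 1:p onto {0:p}
drop 2:p onto {1:p}
drop 3:u onto floor
drop 4:u onto {3:u}
ground layer = {0:p, 3:u}
drop-orders for the pieces not yet dropped (sum over which currently-grounded one goes next):
  1 to go: {2} 1  {4} 1
  2 to go: {1,2} 1  {2,4} 2  {3,4} 1
  3 to go: {0,1,2} 1  {1,2,4} 3  {2,3,4} 3
  if 0:p drops first: 6 orders
  if 3:u drops first: 4 orders
heap linearizations: 10

10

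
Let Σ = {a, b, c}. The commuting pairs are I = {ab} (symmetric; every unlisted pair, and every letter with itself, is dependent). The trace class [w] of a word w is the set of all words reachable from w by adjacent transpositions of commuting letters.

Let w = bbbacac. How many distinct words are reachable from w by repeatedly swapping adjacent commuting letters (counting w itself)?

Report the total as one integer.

piece 0:b — minimal
piece 1:b rests on {0:b}
piece 2:b rests on {1:b}
piece 3:a — minimal
piece 4:c rests on {2:b, 3:a}
piece 5:a rests on {4:c}
piece 6:c rests on {5:a}
minimal pieces: {0:b, 3:a}
ways to finish when only these pieces remain (= sum over removing one remaining piece with nothing left below it):
  1 left: {6}→1
  2 left: {5,6}→1
  3 left: {4,5,6}→1
  4 left: {2,4,5,6}→1  {3,4,5,6}→1
  5 left: {1,2,4,5,6}→1  {2,3,4,5,6}→2
  placing 0:b first → 3 extensions
  placing 3:a first → 1 extensions
total linear extensions = 4

4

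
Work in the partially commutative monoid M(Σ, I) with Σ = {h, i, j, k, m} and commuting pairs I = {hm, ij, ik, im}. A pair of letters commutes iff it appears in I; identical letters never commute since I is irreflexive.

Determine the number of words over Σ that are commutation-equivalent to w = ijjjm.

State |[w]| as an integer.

5

piece 0:i — minimal
piece 1:j — minimal
piece 2:j rests on {1:j}
piece 3:j rests on {2:j}
piece 4:m rests on {3:j}
minimal pieces: {0:i, 1:j}
ways to finish when only these pieces remain (= sum over removing one remaining piece with nothing left below it):
  1 left: {0}→1  {4}→1
  2 left: {0,4}→2  {3,4}→1
  3 left: {0,3,4}→3  {2,3,4}→1
  placing 0:i first → 1 extensions
  placing 1:j first → 4 extensions
total linear extensions = 5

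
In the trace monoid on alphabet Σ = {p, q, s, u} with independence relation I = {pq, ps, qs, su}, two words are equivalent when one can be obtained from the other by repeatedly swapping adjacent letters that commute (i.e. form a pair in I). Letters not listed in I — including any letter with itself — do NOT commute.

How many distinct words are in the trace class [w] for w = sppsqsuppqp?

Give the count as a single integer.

#0=s has no predecessor
#1=p has no predecessor
#2=p depends on [1:p]
#3=s depends on [0:s]
#4=q has no predecessor
#5=s depends on [3:s]
#6=u depends on [2:p, 4:q]
#7=p depends on [6:u]
#8=p depends on [7:p]
#9=q depends on [6:u]
#10=p depends on [8:p]
sources: [0:s, 1:p, 4:q]
N(rest) = Σ N(rest − s) over sources s of rest; N(one piece) = 1:
  size 1 → [5]=1  [9]=1  [10]=1
  size 2 → [3,5]=1  [5,9]=2  [5,10]=2  [8,10]=1  [9,10]=2
  size 3 → [0,3,5]=1  [3,5,9]=3  [3,5,10]=3  [5,8,10]=3  [5,9,10]=6  [7,8,10]=1  [8,9,10]=3
  size 4 → [0,3,5,9]=4  [0,3,5,10]=4  [3,5,8,10]=6  [3,5,9,10]=12  [5,7,8,10]=4  [5,8,9,10]=12  [7,8,9,10]=4
  size 5 → [0,3,5,8,10]=10  [0,3,5,9,10]=20  [3,5,7,8,10]=10  [3,5,8,9,10]=30  [5,7,8,9,10]=20  [6,7,8,9,10]=4
  size 6 → [0,3,5,7,8,10]=20  [0,3,5,8,9,10]=60  [2,6,7,8,9,10]=4  [3,5,7,8,9,10]=60  [4,6,7,8,9,10]=4  [5,6,7,8,9,10]=24
  size 7 → [0,3,5,7,8,9,10]=140  [1,2,6,7,8,9,10]=4  [2,4,6,7,8,9,10]=8  [2,5,6,7,8,9,10]=28  [3,5,6,7,8,9,10]=84  [4,5,6,7,8,9,10]=28
  size 8 → [0,3,5,6,7,8,9,10]=224  [1,2,4,6,7,8,9,10]=12  [1,2,5,6,7,8,9,10]=32  [2,3,5,6,7,8,9,10]=112  [2,4,5,6,7,8,9,10]=64  [3,4,5,6,7,8,9,10]=112
  size 9 → [0,2,3,5,6,7,8,9,10]=336  [0,3,4,5,6,7,8,9,10]=336  [1,2,3,5,6,7,8,9,10]=144  [1,2,4,5,6,7,8,9,10]=108  [2,3,4,5,6,7,8,9,10]=288
  first=0(s) contributes 540
  first=1(p) contributes 960
  first=4(q) contributes 480
|[w]| = 1980

1980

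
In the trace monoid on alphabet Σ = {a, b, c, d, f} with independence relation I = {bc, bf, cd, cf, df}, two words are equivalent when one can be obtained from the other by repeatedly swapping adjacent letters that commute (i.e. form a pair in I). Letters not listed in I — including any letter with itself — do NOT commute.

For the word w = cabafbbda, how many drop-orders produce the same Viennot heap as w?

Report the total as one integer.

#0=c has no predecessor
#1=a depends on [0:c]
#2=b depends on [1:a]
#3=a depends on [2:b]
#4=f depends on [3:a]
#5=b depends on [3:a]
#6=b depends on [5:b]
#7=d depends on [6:b]
#8=a depends on [4:f, 7:d]
sources: [0:c]
N(rest) = Σ N(rest − s) over sources s of rest; N(one piece) = 1:
  size 1 → [8]=1
  size 2 → [4,8]=1  [7,8]=1
  size 3 → [4,7,8]=2  [6,7,8]=1
  size 4 → [4,6,7,8]=3  [5,6,7,8]=1
  size 5 → [4,5,6,7,8]=4
  size 6 → [3,4,5,6,7,8]=4
  size 7 → [2,3,4,5,6,7,8]=4
  first=0(c) contributes 4

4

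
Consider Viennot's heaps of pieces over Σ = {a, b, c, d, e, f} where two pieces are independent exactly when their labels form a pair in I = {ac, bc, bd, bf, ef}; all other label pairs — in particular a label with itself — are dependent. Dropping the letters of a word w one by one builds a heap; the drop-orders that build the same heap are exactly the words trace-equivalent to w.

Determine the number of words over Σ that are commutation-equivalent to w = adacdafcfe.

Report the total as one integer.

4

piece 0:a — minimal
piece 1:d rests on {0:a}
piece 2:a rests on {1:d}
piece 3:c rests on {1:d}
piece 4:d rests on {2:a, 3:c}
piece 5:a rests on {4:d}
piece 6:f rests on {5:a}
piece 7:c rests on {6:f}
piece 8:f rests on {7:c}
piece 9:e rests on {7:c}
minimal pieces: {0:a}
ways to finish when only these pieces remain (= sum over removing one remaining piece with nothing left below it):
  1 left: {8}→1  {9}→1
  2 left: {8,9}→2
  3 left: {7,8,9}→2
  4 left: {6,7,8,9}→2
  5 left: {5,6,7,8,9}→2
  6 left: {4,5,6,7,8,9}→2
  7 left: {2,4,5,6,7,8,9}→2  {3,4,5,6,7,8,9}→2
  8 left: {2,3,4,5,6,7,8,9}→4
  placing 0:a first → 4 extensions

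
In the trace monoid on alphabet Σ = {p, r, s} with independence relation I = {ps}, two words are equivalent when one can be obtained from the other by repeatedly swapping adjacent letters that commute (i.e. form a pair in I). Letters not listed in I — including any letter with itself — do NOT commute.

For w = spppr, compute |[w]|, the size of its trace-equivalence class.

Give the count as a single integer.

0(s) covers ∅
1(p) covers ∅
2(p) covers 1:p
3(p) covers 2:p
4(r) covers 0:s, 3:p
floor of heap: 0:s, 1:p
completions by unplaced set U, small U first (add the entries for U minus each lowest piece of U):
  |U|=1: {4}:1
  |U|=2: {0,4}:1  {3,4}:1
  |U|=3: {0,3,4}:2  {2,3,4}:1
  start at 0(s): 1
  start at 1(p): 3
sum over floor = 4

4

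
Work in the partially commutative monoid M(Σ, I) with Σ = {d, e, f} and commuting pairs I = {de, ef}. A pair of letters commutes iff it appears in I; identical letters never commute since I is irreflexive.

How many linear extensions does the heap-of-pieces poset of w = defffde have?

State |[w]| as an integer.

drop 0:d onto floor
drop 1:e onto floor
drop 2:f onto {0:d}
drop 3:f onto {2:f}
drop 4:f onto {3:f}
drop 5:d onto {4:f}
drop 6:e onto {1:e}
ground layer = {0:d, 1:e}
drop-orders for the pieces not yet dropped (sum over which currently-grounded one goes next):
  1 to go: {5} 1  {6} 1
  2 to go: {1,6} 1  {4,5} 1  {5,6} 2
  3 to go: {1,5,6} 3  {3,4,5} 1  {4,5,6} 3
  4 to go: {1,4,5,6} 6  {2,3,4,5} 1  {3,4,5,6} 4
  5 to go: {0,2,3,4,5} 1  {1,3,4,5,6} 10  {2,3,4,5,6} 5
  if 0:d drops first: 15 orders
  if 1:e drops first: 6 orders
heap linearizations: 21

21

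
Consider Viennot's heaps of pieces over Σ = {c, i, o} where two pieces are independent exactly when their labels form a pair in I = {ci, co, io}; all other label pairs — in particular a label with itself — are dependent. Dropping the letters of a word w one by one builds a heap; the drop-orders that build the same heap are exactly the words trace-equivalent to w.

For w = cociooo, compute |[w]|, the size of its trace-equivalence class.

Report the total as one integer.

0(c) covers ∅
1(o) covers ∅
2(c) covers 0:c
3(i) covers ∅
4(o) covers 1:o
5(o) covers 4:o
6(o) covers 5:o
floor of heap: 0:c, 1:o, 3:i
completions by unplaced set U, small U first (add the entries for U minus each lowest piece of U):
  |U|=1: {2}:1  {3}:1  {6}:1
  |U|=2: {0,2}:1  {2,3}:2  {2,6}:2  {3,6}:2  {5,6}:1
  |U|=3: {0,2,3}:3  {0,2,6}:3  {2,3,6}:6  {2,5,6}:3  {3,5,6}:3  {4,5,6}:1
  |U|=4: {0,2,3,6}:12  {0,2,5,6}:6  {1,4,5,6}:1  {2,3,5,6}:12  {2,4,5,6}:4  {3,4,5,6}:4
  |U|=5: {0,2,3,5,6}:30  {0,2,4,5,6}:10  {1,2,4,5,6}:5  {1,3,4,5,6}:5  {2,3,4,5,6}:20
  start at 0(c): 30
  start at 1(o): 60
  start at 3(i): 15
sum over floor = 105

105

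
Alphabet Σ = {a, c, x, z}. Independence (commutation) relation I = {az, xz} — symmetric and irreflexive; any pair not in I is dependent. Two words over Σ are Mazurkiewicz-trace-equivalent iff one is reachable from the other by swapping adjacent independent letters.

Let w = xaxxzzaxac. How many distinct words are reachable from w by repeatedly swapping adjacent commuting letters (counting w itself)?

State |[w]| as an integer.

#0=x has no predecessor
#1=a depends on [0:x]
#2=x depends on [1:a]
#3=x depends on [2:x]
#4=z has no predecessor
#5=z depends on [4:z]
#6=a depends on [3:x]
#7=x depends on [6:a]
#8=a depends on [7:x]
#9=c depends on [5:z, 8:a]
sources: [0:x, 4:z]
N(rest) = Σ N(rest − s) over sources s of rest; N(one piece) = 1:
  size 1 → [9]=1
  size 2 → [5,9]=1  [8,9]=1
  size 3 → [4,5,9]=1  [5,8,9]=2  [7,8,9]=1
  size 4 → [4,5,8,9]=3  [5,7,8,9]=3  [6,7,8,9]=1
  size 5 → [3,6,7,8,9]=1  [4,5,7,8,9]=6  [5,6,7,8,9]=4
  size 6 → [2,3,6,7,8,9]=1  [3,5,6,7,8,9]=5  [4,5,6,7,8,9]=10
  size 7 → [1,2,3,6,7,8,9]=1  [2,3,5,6,7,8,9]=6  [3,4,5,6,7,8,9]=15
  size 8 → [0,1,2,3,6,7,8,9]=1  [1,2,3,5,6,7,8,9]=7  [2,3,4,5,6,7,8,9]=21
  first=0(x) contributes 28
  first=4(z) contributes 8
|[w]| = 36

36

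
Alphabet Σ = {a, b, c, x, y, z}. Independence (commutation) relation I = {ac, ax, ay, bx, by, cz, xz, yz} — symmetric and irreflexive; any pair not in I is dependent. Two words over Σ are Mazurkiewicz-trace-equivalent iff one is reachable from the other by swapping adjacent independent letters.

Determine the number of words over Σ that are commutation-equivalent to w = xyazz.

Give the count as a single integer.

10

0(x) covers ∅
1(y) covers 0:x
2(a) covers ∅
3(z) covers 2:a
4(z) covers 3:z
floor of heap: 0:x, 2:a
completions by unplaced set U, small U first (add the entries for U minus each lowest piece of U):
  |U|=1: {1}:1  {4}:1
  |U|=2: {0,1}:1  {1,4}:2  {3,4}:1
  |U|=3: {0,1,4}:3  {1,3,4}:3  {2,3,4}:1
  start at 0(x): 4
  start at 2(a): 6
sum over floor = 10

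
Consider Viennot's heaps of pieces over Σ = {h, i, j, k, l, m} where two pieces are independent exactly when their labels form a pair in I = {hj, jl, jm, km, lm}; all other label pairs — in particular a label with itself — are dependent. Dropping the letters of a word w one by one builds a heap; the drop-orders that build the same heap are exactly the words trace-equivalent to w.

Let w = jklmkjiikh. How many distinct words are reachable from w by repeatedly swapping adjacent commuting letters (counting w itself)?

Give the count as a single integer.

6

drop 0:j onto floor
drop 1:k onto {0:j}
drop 2:l onto {1:k}
drop 3:m onto floor
drop 4:k onto {2:l}
drop 5:j onto {4:k}
drop 6:i onto {3:m, 5:j}
drop 7:i onto {6:i}
drop 8:k onto {7:i}
drop 9:h onto {8:k}
ground layer = {0:j, 3:m}
drop-orders for the pieces not yet dropped (sum over which currently-grounded one goes next):
  1 to go: {9} 1
  2 to go: {8,9} 1
  3 to go: {7,8,9} 1
  4 to go: {6,7,8,9} 1
  5 to go: {3,6,7,8,9} 1  {5,6,7,8,9} 1
  6 to go: {3,5,6,7,8,9} 2  {4,5,6,7,8,9} 1
  7 to go: {2,4,5,6,7,8,9} 1  {3,4,5,6,7,8,9} 3
  8 to go: {1,2,4,5,6,7,8,9} 1  {2,3,4,5,6,7,8,9} 4
  if 0:j drops first: 5 orders
  if 3:m drops first: 1 orders
heap linearizations: 6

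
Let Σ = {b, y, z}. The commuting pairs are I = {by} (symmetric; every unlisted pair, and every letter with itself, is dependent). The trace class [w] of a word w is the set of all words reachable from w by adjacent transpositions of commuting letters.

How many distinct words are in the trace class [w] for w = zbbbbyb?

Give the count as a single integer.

#0=z has no predecessor
#1=b depends on [0:z]
#2=b depends on [1:b]
#3=b depends on [2:b]
#4=b depends on [3:b]
#5=y depends on [0:z]
#6=b depends on [4:b]
sources: [0:z]
N(rest) = Σ N(rest − s) over sources s of rest; N(one piece) = 1:
  size 1 → [5]=1  [6]=1
  size 2 → [4,6]=1  [5,6]=2
  size 3 → [3,4,6]=1  [4,5,6]=3
  size 4 → [2,3,4,6]=1  [3,4,5,6]=4
  size 5 → [1,2,3,4,6]=1  [2,3,4,5,6]=5
  first=0(z) contributes 6

6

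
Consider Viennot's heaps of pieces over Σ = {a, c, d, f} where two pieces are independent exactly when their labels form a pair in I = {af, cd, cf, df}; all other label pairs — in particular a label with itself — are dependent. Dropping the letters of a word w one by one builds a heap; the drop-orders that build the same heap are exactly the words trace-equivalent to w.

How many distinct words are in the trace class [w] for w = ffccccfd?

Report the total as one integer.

280

#0=f has no predecessor
#1=f depends on [0:f]
#2=c has no predecessor
#3=c depends on [2:c]
#4=c depends on [3:c]
#5=c depends on [4:c]
#6=f depends on [1:f]
#7=d has no predecessor
sources: [0:f, 2:c, 7:d]
N(rest) = Σ N(rest − s) over sources s of rest; N(one piece) = 1:
  size 1 → [5]=1  [6]=1  [7]=1
  size 2 → [1,6]=1  [4,5]=1  [5,6]=2  [5,7]=2  [6,7]=2
  size 3 → [0,1,6]=1  [1,5,6]=3  [1,6,7]=3  [3,4,5]=1  [4,5,6]=3  [4,5,7]=3  [5,6,7]=6
  size 4 → [0,1,5,6]=4  [0,1,6,7]=4  [1,4,5,6]=6  [1,5,6,7]=12  [2,3,4,5]=1  [3,4,5,6]=4  [3,4,5,7]=4  [4,5,6,7]=12
  size 5 → [0,1,4,5,6]=10  [0,1,5,6,7]=20  [1,3,4,5,6]=10  [1,4,5,6,7]=30  [2,3,4,5,6]=5  [2,3,4,5,7]=5  [3,4,5,6,7]=20
  size 6 → [0,1,3,4,5,6]=20  [0,1,4,5,6,7]=60  [1,2,3,4,5,6]=15  [1,3,4,5,6,7]=60  [2,3,4,5,6,7]=30
  first=0(f) contributes 105
  first=2(c) contributes 140
  first=7(d) contributes 35
|[w]| = 280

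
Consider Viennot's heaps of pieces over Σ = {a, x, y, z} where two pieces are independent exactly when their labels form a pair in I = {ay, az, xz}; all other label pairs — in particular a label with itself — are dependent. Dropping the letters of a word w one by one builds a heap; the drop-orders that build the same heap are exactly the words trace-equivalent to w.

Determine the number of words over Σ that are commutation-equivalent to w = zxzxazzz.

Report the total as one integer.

0(z) covers ∅
1(x) covers ∅
2(z) covers 0:z
3(x) covers 1:x
4(a) covers 3:x
5(z) covers 2:z
6(z) covers 5:z
7(z) covers 6:z
floor of heap: 0:z, 1:x
completions by unplaced set U, small U first (add the entries for U minus each lowest piece of U):
  |U|=1: {4}:1  {7}:1
  |U|=2: {3,4}:1  {4,7}:2  {6,7}:1
  |U|=3: {1,3,4}:1  {3,4,7}:3  {4,6,7}:3  {5,6,7}:1
  |U|=4: {1,3,4,7}:4  {2,5,6,7}:1  {3,4,6,7}:6  {4,5,6,7}:4
  |U|=5: {0,2,5,6,7}:1  {1,3,4,6,7}:10  {2,4,5,6,7}:5  {3,4,5,6,7}:10
  |U|=6: {0,2,4,5,6,7}:6  {1,3,4,5,6,7}:20  {2,3,4,5,6,7}:15
  start at 0(z): 35
  start at 1(x): 21
sum over floor = 56

56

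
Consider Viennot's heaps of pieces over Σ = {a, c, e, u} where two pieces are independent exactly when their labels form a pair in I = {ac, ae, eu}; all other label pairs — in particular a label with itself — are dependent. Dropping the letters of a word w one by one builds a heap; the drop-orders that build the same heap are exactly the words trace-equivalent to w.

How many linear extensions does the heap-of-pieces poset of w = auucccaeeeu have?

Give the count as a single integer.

22

#0=a has no predecessor
#1=u depends on [0:a]
#2=u depends on [1:u]
#3=c depends on [2:u]
#4=c depends on [3:c]
#5=c depends on [4:c]
#6=a depends on [2:u]
#7=e depends on [5:c]
#8=e depends on [7:e]
#9=e depends on [8:e]
#10=u depends on [5:c, 6:a]
sources: [0:a]
N(rest) = Σ N(rest − s) over sources s of rest; N(one piece) = 1:
  size 1 → [9]=1  [10]=1
  size 2 → [6,10]=1  [8,9]=1  [9,10]=2
  size 3 → [6,9,10]=3  [7,8,9]=1  [8,9,10]=3
  size 4 → [6,8,9,10]=6  [7,8,9,10]=4
  size 5 → [5,7,8,9,10]=4  [6,7,8,9,10]=10
  size 6 → [4,5,7,8,9,10]=4  [5,6,7,8,9,10]=14
  size 7 → [3,4,5,7,8,9,10]=4  [4,5,6,7,8,9,10]=18
  size 8 → [3,4,5,6,7,8,9,10]=22
  size 9 → [2,3,4,5,6,7,8,9,10]=22
  first=0(a) contributes 22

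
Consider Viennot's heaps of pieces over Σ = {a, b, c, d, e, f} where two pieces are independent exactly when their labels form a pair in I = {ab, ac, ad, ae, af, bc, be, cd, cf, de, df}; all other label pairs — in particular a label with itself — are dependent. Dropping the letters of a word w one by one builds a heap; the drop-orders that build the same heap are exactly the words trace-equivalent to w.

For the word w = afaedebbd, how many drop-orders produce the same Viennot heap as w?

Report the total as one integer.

900

#0=a has no predecessor
#1=f has no predecessor
#2=a depends on [0:a]
#3=e depends on [1:f]
#4=d has no predecessor
#5=e depends on [3:e]
#6=b depends on [1:f, 4:d]
#7=b depends on [6:b]
#8=d depends on [7:b]
sources: [0:a, 1:f, 4:d]
N(rest) = Σ N(rest − s) over sources s of rest; N(one piece) = 1:
  size 1 → [2]=1  [5]=1  [8]=1
  size 2 → [0,2]=1  [2,5]=2  [2,8]=2  [3,5]=1  [5,8]=2  [7,8]=1
  size 3 → [0,2,5]=3  [0,2,8]=3  [2,3,5]=3  [2,5,8]=6  [2,7,8]=3  [3,5,8]=3  [5,7,8]=3  [6,7,8]=1
  size 4 → [0,2,3,5]=6  [0,2,5,8]=12  [0,2,7,8]=6  [2,3,5,8]=12  [2,5,7,8]=12  [2,6,7,8]=4  [3,5,7,8]=6  [4,6,7,8]=1  [5,6,7,8]=4
  size 5 → [0,2,3,5,8]=30  [0,2,5,7,8]=30  [0,2,6,7,8]=10  [2,3,5,7,8]=30  [2,4,6,7,8]=5  [2,5,6,7,8]=20  [3,5,6,7,8]=10  [4,5,6,7,8]=5
  size 6 → [0,2,3,5,7,8]=90  [0,2,4,6,7,8]=15  [0,2,5,6,7,8]=60  [1,3,5,6,7,8]=10  [2,3,5,6,7,8]=60  [2,4,5,6,7,8]=30  [3,4,5,6,7,8]=15
  size 7 → [0,2,3,5,6,7,8]=210  [0,2,4,5,6,7,8]=105  [1,2,3,5,6,7,8]=70  [1,3,4,5,6,7,8]=25  [2,3,4,5,6,7,8]=105
  first=0(a) contributes 200
  first=1(f) contributes 420
  first=4(d) contributes 280
|[w]| = 900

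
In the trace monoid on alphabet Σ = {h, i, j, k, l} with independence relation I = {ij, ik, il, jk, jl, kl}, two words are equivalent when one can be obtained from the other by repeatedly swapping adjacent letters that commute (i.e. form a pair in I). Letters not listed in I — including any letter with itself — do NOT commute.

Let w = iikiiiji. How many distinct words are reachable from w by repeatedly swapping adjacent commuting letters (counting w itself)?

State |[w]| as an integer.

0(i) covers ∅
1(i) covers 0:i
2(k) covers ∅
3(i) covers 1:i
4(i) covers 3:i
5(i) covers 4:i
6(j) covers ∅
7(i) covers 5:i
floor of heap: 0:i, 2:k, 6:j
completions by unplaced set U, small U first (add the entries for U minus each lowest piece of U):
  |U|=1: {2}:1  {6}:1  {7}:1
  |U|=2: {2,6}:2  {2,7}:2  {5,7}:1  {6,7}:2
  |U|=3: {2,5,7}:3  {2,6,7}:6  {4,5,7}:1  {5,6,7}:3
  |U|=4: {2,4,5,7}:4  {2,5,6,7}:12  {3,4,5,7}:1  {4,5,6,7}:4
  |U|=5: {1,3,4,5,7}:1  {2,3,4,5,7}:5  {2,4,5,6,7}:20  {3,4,5,6,7}:5
  |U|=6: {0,1,3,4,5,7}:1  {1,2,3,4,5,7}:6  {1,3,4,5,6,7}:6  {2,3,4,5,6,7}:30
  start at 0(i): 42
  start at 2(k): 7
  start at 6(j): 7
sum over floor = 56

56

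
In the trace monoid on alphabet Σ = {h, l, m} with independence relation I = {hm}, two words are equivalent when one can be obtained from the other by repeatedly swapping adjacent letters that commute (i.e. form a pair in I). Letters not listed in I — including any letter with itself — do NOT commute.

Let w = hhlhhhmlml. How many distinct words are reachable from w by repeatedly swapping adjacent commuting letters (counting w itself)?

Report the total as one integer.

drop 0:h onto floor
drop 1:h onto {0:h}
drop 2:l onto {1:h}
drop 3:h onto {2:l}
drop 4:h onto {3:h}
drop 5:h onto {4:h}
drop 6:m onto {2:l}
drop 7:l onto {5:h, 6:m}
drop 8:m onto {7:l}
drop 9:l onto {8:m}
ground layer = {0:h}
drop-orders for the pieces not yet dropped (sum over which currently-grounded one goes next):
  1 to go: {9} 1
  2 to go: {8,9} 1
  3 to go: {7,8,9} 1
  4 to go: {5,7,8,9} 1  {6,7,8,9} 1
  5 to go: {4,5,7,8,9} 1  {5,6,7,8,9} 2
  6 to go: {3,4,5,7,8,9} 1  {4,5,6,7,8,9} 3
  7 to go: {3,4,5,6,7,8,9} 4
  8 to go: {2,3,4,5,6,7,8,9} 4
  if 0:h drops first: 4 orders

4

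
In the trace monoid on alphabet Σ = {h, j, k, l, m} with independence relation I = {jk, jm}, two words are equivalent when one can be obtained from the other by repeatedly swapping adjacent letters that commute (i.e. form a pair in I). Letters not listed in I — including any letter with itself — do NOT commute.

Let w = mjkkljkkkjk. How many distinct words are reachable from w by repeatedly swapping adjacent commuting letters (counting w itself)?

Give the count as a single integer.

60

piece 0:m — minimal
piece 1:j — minimal
piece 2:k rests on {0:m}
piece 3:k rests on {2:k}
piece 4:l rests on {1:j, 3:k}
piece 5:j rests on {4:l}
piece 6:k rests on {4:l}
piece 7:k rests on {6:k}
piece 8:k rests on {7:k}
piece 9:j rests on {5:j}
piece 10:k rests on {8:k}
minimal pieces: {0:m, 1:j}
ways to finish when only these pieces remain (= sum over removing one remaining piece with nothing left below it):
  1 left: {9}→1  {10}→1
  2 left: {5,9}→1  {8,10}→1  {9,10}→2
  3 left: {5,9,10}→3  {7,8,10}→1  {8,9,10}→3
  4 left: {5,8,9,10}→6  {6,7,8,10}→1  {7,8,9,10}→4
  5 left: {5,7,8,9,10}→10  {6,7,8,9,10}→5
  6 left: {5,6,7,8,9,10}→15
  7 left: {4,5,6,7,8,9,10}→15
  8 left: {1,4,5,6,7,8,9,10}→15  {3,4,5,6,7,8,9,10}→15
  9 left: {1,3,4,5,6,7,8,9,10}→30  {2,3,4,5,6,7,8,9,10}→15
  placing 0:m first → 45 extensions
  placing 1:j first → 15 extensions
total linear extensions = 60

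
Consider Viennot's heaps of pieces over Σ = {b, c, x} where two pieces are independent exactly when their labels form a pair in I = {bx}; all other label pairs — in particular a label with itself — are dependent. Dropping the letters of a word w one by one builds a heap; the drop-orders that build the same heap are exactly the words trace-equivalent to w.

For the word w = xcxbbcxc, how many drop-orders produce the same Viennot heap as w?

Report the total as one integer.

piece 0:x — minimal
piece 1:c rests on {0:x}
piece 2:x rests on {1:c}
piece 3:b rests on {1:c}
piece 4:b rests on {3:b}
piece 5:c rests on {2:x, 4:b}
piece 6:x rests on {5:c}
piece 7:c rests on {6:x}
minimal pieces: {0:x}
ways to finish when only these pieces remain (= sum over removing one remaining piece with nothing left below it):
  1 left: {7}→1
  2 left: {6,7}→1
  3 left: {5,6,7}→1
  4 left: {2,5,6,7}→1  {4,5,6,7}→1
  5 left: {2,4,5,6,7}→2  {3,4,5,6,7}→1
  6 left: {2,3,4,5,6,7}→3
  placing 0:x first → 3 extensions

3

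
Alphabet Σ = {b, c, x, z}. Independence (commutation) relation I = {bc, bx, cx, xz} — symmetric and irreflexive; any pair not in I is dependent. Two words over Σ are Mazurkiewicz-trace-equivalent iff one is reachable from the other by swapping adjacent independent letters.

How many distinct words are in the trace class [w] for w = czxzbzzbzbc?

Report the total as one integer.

0(c) covers ∅
1(z) covers 0:c
2(x) covers ∅
3(z) covers 1:z
4(b) covers 3:z
5(z) covers 4:b
6(z) covers 5:z
7(b) covers 6:z
8(z) covers 7:b
9(b) covers 8:z
10(c) covers 8:z
floor of heap: 0:c, 2:x
completions by unplaced set U, small U first (add the entries for U minus each lowest piece of U):
  |U|=1: {2}:1  {9}:1  {10}:1
  |U|=2: {2,9}:2  {2,10}:2  {9,10}:2
  |U|=3: {2,9,10}:6  {8,9,10}:2
  |U|=4: {2,8,9,10}:8  {7,8,9,10}:2
  |U|=5: {2,7,8,9,10}:10  {6,7,8,9,10}:2
  |U|=6: {2,6,7,8,9,10}:12  {5,6,7,8,9,10}:2
  |U|=7: {2,5,6,7,8,9,10}:14  {4,5,6,7,8,9,10}:2
  |U|=8: {2,4,5,6,7,8,9,10}:16  {3,4,5,6,7,8,9,10}:2
  |U|=9: {1,3,4,5,6,7,8,9,10}:2  {2,3,4,5,6,7,8,9,10}:18
  start at 0(c): 20
  start at 2(x): 2
sum over floor = 22

22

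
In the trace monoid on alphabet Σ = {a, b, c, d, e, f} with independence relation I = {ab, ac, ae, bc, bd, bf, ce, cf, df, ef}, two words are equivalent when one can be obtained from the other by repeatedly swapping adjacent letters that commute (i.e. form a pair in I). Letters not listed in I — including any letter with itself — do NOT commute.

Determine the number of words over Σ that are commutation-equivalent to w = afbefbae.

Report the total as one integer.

70

0(a) covers ∅
1(f) covers 0:a
2(b) covers ∅
3(e) covers 2:b
4(f) covers 1:f
5(b) covers 3:e
6(a) covers 4:f
7(e) covers 5:b
floor of heap: 0:a, 2:b
completions by unplaced set U, small U first (add the entries for U minus each lowest piece of U):
  |U|=1: {6}:1  {7}:1
  |U|=2: {4,6}:1  {5,7}:1  {6,7}:2
  |U|=3: {1,4,6}:1  {3,5,7}:1  {4,6,7}:3  {5,6,7}:3
  |U|=4: {0,1,4,6}:1  {1,4,6,7}:4  {2,3,5,7}:1  {3,5,6,7}:4  {4,5,6,7}:6
  |U|=5: {0,1,4,6,7}:5  {1,4,5,6,7}:10  {2,3,5,6,7}:5  {3,4,5,6,7}:10
  |U|=6: {0,1,4,5,6,7}:15  {1,3,4,5,6,7}:20  {2,3,4,5,6,7}:15
  start at 0(a): 35
  start at 2(b): 35
sum over floor = 70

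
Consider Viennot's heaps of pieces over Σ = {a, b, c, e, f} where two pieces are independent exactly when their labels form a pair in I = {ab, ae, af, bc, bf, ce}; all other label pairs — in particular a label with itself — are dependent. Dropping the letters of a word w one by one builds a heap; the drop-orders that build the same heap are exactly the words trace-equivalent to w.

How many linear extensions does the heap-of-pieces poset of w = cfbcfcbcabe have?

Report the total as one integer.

295

drop 0:c onto floor
drop 1:f onto {0:c}
drop 2:b onto floor
drop 3:c onto {1:f}
drop 4:f onto {3:c}
drop 5:c onto {4:f}
drop 6:b onto {2:b}
drop 7:c onto {5:c}
drop 8:a onto {7:c}
drop 9:b onto {6:b}
drop 10:e onto {4:f, 9:b}
ground layer = {0:c, 2:b}
drop-orders for the pieces not yet dropped (sum over which currently-grounded one goes next):
  1 to go: {8} 1  {10} 1
  2 to go: {7,8} 1  {8,10} 2  {9,10} 1
  3 to go: {5,7,8} 1  {6,9,10} 1  {7,8,10} 3  {8,9,10} 3
  4 to go: {2,6,9,10} 1  {5,7,8,10} 4  {6,8,9,10} 4  {7,8,9,10} 6
  5 to go: {2,6,8,9,10} 5  {4,5,7,8,10} 4  {5,7,8,9,10} 10  {6,7,8,9,10} 10
  6 to go: {2,6,7,8,9,10} 15  {3,4,5,7,8,10} 4  {4,5,7,8,9,10} 14  {5,6,7,8,9,10} 20
  7 to go: {1,3,4,5,7,8,10} 4  {2,5,6,7,8,9,10} 35  {3,4,5,7,8,9,10} 18  {4,5,6,7,8,9,10} 34
  8 to go: {0,1,3,4,5,7,8,10} 4  {1,3,4,5,7,8,9,10} 22  {2,4,5,6,7,8,9,10} 69  {3,4,5,6,7,8,9,10} 52
  9 to go: {0,1,3,4,5,7,8,9,10} 26  {1,3,4,5,6,7,8,9,10} 74  {2,3,4,5,6,7,8,9,10} 121
  if 0:c drops first: 195 orders
  if 2:b drops first: 100 orders
heap linearizations: 295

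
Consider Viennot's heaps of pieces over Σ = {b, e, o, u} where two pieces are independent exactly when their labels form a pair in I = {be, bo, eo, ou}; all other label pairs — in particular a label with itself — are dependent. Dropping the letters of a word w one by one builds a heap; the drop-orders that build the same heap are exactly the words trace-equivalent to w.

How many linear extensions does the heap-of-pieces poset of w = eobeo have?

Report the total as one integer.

drop 0:e onto floor
drop 1:o onto floor
drop 2:b onto floor
drop 3:e onto {0:e}
drop 4:o onto {1:o}
ground layer = {0:e, 1:o, 2:b}
drop-orders for the pieces not yet dropped (sum over which currently-grounded one goes next):
  1 to go: {2} 1  {3} 1  {4} 1
  2 to go: {0,3} 1  {1,4} 1  {2,3} 2  {2,4} 2  {3,4} 2
  3 to go: {0,2,3} 3  {0,3,4} 3  {1,2,4} 3  {1,3,4} 3  {2,3,4} 6
  if 0:e drops first: 12 orders
  if 1:o drops first: 12 orders
  if 2:b drops first: 6 orders
heap linearizations: 30

30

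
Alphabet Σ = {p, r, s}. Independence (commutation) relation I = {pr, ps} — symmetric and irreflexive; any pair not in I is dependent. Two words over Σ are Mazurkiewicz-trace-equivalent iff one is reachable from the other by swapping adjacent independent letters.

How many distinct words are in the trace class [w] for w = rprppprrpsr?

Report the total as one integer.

#0=r has no predecessor
#1=p has no predecessor
#2=r depends on [0:r]
#3=p depends on [1:p]
#4=p depends on [3:p]
#5=p depends on [4:p]
#6=r depends on [2:r]
#7=r depends on [6:r]
#8=p depends on [5:p]
#9=s depends on [7:r]
#10=r depends on [9:s]
sources: [0:r, 1:p]
N(rest) = Σ N(rest − s) over sources s of rest; N(one piece) = 1:
  size 1 → [8]=1  [10]=1
  size 2 → [5,8]=1  [8,10]=2  [9,10]=1
  size 3 → [4,5,8]=1  [5,8,10]=3  [7,9,10]=1  [8,9,10]=3
  size 4 → [3,4,5,8]=1  [4,5,8,10]=4  [5,8,9,10]=6  [6,7,9,10]=1  [7,8,9,10]=4
  size 5 → [1,3,4,5,8]=1  [2,6,7,9,10]=1  [3,4,5,8,10]=5  [4,5,8,9,10]=10  [5,7,8,9,10]=10  [6,7,8,9,10]=5
  size 6 → [0,2,6,7,9,10]=1  [1,3,4,5,8,10]=6  [2,6,7,8,9,10]=6  [3,4,5,8,9,10]=15  [4,5,7,8,9,10]=20  [5,6,7,8,9,10]=15
  size 7 → [0,2,6,7,8,9,10]=7  [1,3,4,5,8,9,10]=21  [2,5,6,7,8,9,10]=21  [3,4,5,7,8,9,10]=35  [4,5,6,7,8,9,10]=35
  size 8 → [0,2,5,6,7,8,9,10]=28  [1,3,4,5,7,8,9,10]=56  [2,4,5,6,7,8,9,10]=56  [3,4,5,6,7,8,9,10]=70
  size 9 → [0,2,4,5,6,7,8,9,10]=84  [1,3,4,5,6,7,8,9,10]=126  [2,3,4,5,6,7,8,9,10]=126
  first=0(r) contributes 252
  first=1(p) contributes 210
|[w]| = 462

462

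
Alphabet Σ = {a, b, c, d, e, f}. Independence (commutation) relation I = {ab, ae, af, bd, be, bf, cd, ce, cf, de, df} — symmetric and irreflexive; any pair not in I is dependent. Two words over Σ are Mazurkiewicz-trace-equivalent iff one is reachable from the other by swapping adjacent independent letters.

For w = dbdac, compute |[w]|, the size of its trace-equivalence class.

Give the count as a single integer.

drop 0:d onto floor
drop 1:b onto floor
drop 2:d onto {0:d}
drop 3:a onto {2:d}
drop 4:c onto {1:b, 3:a}
ground layer = {0:d, 1:b}
drop-orders for the pieces not yet dropped (sum over which currently-grounded one goes next):
  1 to go: {4} 1
  2 to go: {1,4} 1  {3,4} 1
  3 to go: {1,3,4} 2  {2,3,4} 1
  if 0:d drops first: 3 orders
  if 1:b drops first: 1 orders
heap linearizations: 4

4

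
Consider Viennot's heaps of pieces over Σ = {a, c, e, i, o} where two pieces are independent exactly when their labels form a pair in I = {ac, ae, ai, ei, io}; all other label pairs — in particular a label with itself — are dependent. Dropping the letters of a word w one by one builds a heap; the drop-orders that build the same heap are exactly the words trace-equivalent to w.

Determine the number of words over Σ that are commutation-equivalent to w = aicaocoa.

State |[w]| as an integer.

drop 0:a onto floor
drop 1:i onto floor
drop 2:c onto {1:i}
drop 3:a onto {0:a}
drop 4:o onto {2:c, 3:a}
drop 5:c onto {4:o}
drop 6:o onto {5:c}
drop 7:a onto {6:o}
ground layer = {0:a, 1:i}
drop-orders for the pieces not yet dropped (sum over which currently-grounded one goes next):
  1 to go: {7} 1
  2 to go: {6,7} 1
  3 to go: {5,6,7} 1
  4 to go: {4,5,6,7} 1
  5 to go: {2,4,5,6,7} 1  {3,4,5,6,7} 1
  6 to go: {0,3,4,5,6,7} 1  {1,2,4,5,6,7} 1  {2,3,4,5,6,7} 2
  if 0:a drops first: 3 orders
  if 1:i drops first: 3 orders
heap linearizations: 6

6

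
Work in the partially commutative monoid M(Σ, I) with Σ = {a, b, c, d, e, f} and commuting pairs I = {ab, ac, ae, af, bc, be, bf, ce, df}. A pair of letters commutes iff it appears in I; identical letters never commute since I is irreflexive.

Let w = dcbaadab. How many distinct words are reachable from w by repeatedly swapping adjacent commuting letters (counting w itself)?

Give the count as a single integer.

piece 0:d — minimal
piece 1:c rests on {0:d}
piece 2:b rests on {0:d}
piece 3:a rests on {0:d}
piece 4:a rests on {3:a}
piece 5:d rests on {1:c, 2:b, 4:a}
piece 6:a rests on {5:d}
piece 7:b rests on {5:d}
minimal pieces: {0:d}
ways to finish when only these pieces remain (= sum over removing one remaining piece with nothing left below it):
  1 left: {6}→1  {7}→1
  2 left: {6,7}→2
  3 left: {5,6,7}→2
  4 left: {1,5,6,7}→2  {2,5,6,7}→2  {4,5,6,7}→2
  5 left: {1,2,5,6,7}→4  {1,4,5,6,7}→4  {2,4,5,6,7}→4  {3,4,5,6,7}→2
  6 left: {1,2,4,5,6,7}→12  {1,3,4,5,6,7}→6  {2,3,4,5,6,7}→6
  placing 0:d first → 24 extensions

24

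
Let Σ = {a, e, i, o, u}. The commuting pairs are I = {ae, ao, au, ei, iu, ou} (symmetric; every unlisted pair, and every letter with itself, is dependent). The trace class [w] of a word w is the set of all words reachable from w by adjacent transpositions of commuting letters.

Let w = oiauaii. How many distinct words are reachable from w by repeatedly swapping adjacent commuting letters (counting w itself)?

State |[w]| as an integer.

piece 0:o — minimal
piece 1:i rests on {0:o}
piece 2:a rests on {1:i}
piece 3:u — minimal
piece 4:a rests on {2:a}
piece 5:i rests on {4:a}
piece 6:i rests on {5:i}
minimal pieces: {0:o, 3:u}
ways to finish when only these pieces remain (= sum over removing one remaining piece with nothing left below it):
  1 left: {3}→1  {6}→1
  2 left: {3,6}→2  {5,6}→1
  3 left: {3,5,6}→3  {4,5,6}→1
  4 left: {2,4,5,6}→1  {3,4,5,6}→4
  5 left: {1,2,4,5,6}→1  {2,3,4,5,6}→5
  placing 0:o first → 6 extensions
  placing 3:u first → 1 extensions
total linear extensions = 7

7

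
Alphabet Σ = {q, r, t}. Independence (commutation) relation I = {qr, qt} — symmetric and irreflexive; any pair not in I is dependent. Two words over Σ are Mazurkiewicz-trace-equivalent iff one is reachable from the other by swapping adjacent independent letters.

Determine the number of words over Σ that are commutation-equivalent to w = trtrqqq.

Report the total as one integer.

piece 0:t — minimal
piece 1:r rests on {0:t}
piece 2:t rests on {1:r}
piece 3:r rests on {2:t}
piece 4:q — minimal
piece 5:q rests on {4:q}
piece 6:q rests on {5:q}
minimal pieces: {0:t, 4:q}
ways to finish when only these pieces remain (= sum over removing one remaining piece with nothing left below it):
  1 left: {3}→1  {6}→1
  2 left: {2,3}→1  {3,6}→2  {5,6}→1
  3 left: {1,2,3}→1  {2,3,6}→3  {3,5,6}→3  {4,5,6}→1
  4 left: {0,1,2,3}→1  {1,2,3,6}→4  {2,3,5,6}→6  {3,4,5,6}→4
  5 left: {0,1,2,3,6}→5  {1,2,3,5,6}→10  {2,3,4,5,6}→10
  placing 0:t first → 20 extensions
  placing 4:q first → 15 extensions
total linear extensions = 35

35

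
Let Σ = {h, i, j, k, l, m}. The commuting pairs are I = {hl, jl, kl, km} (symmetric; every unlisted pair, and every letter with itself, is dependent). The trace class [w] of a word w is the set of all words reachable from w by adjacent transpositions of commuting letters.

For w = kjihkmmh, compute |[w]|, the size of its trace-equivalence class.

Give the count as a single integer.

3

0(k) covers ∅
1(j) covers 0:k
2(i) covers 1:j
3(h) covers 2:i
4(k) covers 3:h
5(m) covers 3:h
6(m) covers 5:m
7(h) covers 4:k, 6:m
floor of heap: 0:k
completions by unplaced set U, small U first (add the entries for U minus each lowest piece of U):
  |U|=1: {7}:1
  |U|=2: {4,7}:1  {6,7}:1
  |U|=3: {4,6,7}:2  {5,6,7}:1
  |U|=4: {4,5,6,7}:3
  |U|=5: {3,4,5,6,7}:3
  |U|=6: {2,3,4,5,6,7}:3
  start at 0(k): 3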